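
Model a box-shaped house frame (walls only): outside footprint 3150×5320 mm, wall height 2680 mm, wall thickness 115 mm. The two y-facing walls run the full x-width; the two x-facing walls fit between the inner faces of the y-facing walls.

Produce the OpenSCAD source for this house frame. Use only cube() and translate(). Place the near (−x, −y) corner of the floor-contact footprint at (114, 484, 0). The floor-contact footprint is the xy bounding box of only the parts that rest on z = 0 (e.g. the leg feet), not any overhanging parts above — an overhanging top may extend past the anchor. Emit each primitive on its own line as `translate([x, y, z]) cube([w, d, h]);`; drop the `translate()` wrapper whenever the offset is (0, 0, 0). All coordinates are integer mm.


translate([114, 484, 0]) cube([3150, 115, 2680]);
translate([114, 5689, 0]) cube([3150, 115, 2680]);
translate([114, 599, 0]) cube([115, 5090, 2680]);
translate([3149, 599, 0]) cube([115, 5090, 2680]);


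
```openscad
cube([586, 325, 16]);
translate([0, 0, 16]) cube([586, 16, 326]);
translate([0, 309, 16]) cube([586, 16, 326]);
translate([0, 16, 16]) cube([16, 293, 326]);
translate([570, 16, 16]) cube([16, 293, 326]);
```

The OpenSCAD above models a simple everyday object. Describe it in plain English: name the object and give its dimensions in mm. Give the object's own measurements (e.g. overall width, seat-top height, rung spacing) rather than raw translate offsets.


An open-topped rectangular box: outside dimensions 586×325×342 mm, with a uniform wall and base thickness of 16 mm. The base is a full 586×325 slab on the floor; four walls sit on top of the base. The front and back walls (the −y and +y sides) span the full width; the two side walls fit between them.


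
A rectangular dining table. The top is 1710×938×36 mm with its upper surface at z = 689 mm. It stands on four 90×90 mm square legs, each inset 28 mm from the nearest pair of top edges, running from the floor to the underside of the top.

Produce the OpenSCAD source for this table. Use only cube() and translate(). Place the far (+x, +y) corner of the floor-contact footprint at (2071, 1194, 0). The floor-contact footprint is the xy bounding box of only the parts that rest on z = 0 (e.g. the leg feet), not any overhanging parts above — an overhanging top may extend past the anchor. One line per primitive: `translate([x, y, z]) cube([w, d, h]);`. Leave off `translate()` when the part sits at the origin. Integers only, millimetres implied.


translate([389, 284, 653]) cube([1710, 938, 36]);
translate([417, 312, 0]) cube([90, 90, 653]);
translate([1981, 312, 0]) cube([90, 90, 653]);
translate([417, 1104, 0]) cube([90, 90, 653]);
translate([1981, 1104, 0]) cube([90, 90, 653]);


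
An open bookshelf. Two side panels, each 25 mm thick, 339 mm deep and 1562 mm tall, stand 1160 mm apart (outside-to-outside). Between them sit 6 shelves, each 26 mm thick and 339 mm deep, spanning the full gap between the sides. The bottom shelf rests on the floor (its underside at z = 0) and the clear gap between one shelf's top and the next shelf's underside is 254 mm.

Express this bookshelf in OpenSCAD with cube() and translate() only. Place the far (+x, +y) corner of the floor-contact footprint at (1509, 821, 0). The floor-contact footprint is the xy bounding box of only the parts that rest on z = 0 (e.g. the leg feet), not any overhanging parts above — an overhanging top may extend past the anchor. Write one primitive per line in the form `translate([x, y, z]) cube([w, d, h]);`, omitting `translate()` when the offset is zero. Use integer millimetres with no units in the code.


translate([349, 482, 0]) cube([25, 339, 1562]);
translate([1484, 482, 0]) cube([25, 339, 1562]);
translate([374, 482, 0]) cube([1110, 339, 26]);
translate([374, 482, 280]) cube([1110, 339, 26]);
translate([374, 482, 560]) cube([1110, 339, 26]);
translate([374, 482, 840]) cube([1110, 339, 26]);
translate([374, 482, 1120]) cube([1110, 339, 26]);
translate([374, 482, 1400]) cube([1110, 339, 26]);


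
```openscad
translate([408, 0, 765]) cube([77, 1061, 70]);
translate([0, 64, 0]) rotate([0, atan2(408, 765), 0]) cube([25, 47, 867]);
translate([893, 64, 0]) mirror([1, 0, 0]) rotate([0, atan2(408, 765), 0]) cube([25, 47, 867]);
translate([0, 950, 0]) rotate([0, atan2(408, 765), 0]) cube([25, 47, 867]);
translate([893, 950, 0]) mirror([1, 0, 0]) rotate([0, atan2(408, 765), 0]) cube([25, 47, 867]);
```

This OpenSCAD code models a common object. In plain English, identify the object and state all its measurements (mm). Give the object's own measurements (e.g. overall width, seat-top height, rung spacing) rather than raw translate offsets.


A sawhorse. A 77×1061×70 mm beam (x, y, z) sits on two A-frame leg pairs. Each pair is two raked legs of 25×47 mm section (47 mm along y) splaying symmetrically in x. Each leg rises 765 mm vertically over 408 mm of horizontal reach and is 867 mm long along its own axis. Every leg's outer bottom edge rests on the floor and its outer top edge meets a bottom edge of the beam — the left legs (tilting toward +x) meet the beam's −x bottom edge, the right legs (their mirror images, tilting toward −x) meet its +x bottom edge — so the leg tops tuck under the beam, the beam's underside is 765 mm above the floor, and the feet are 893 mm apart outside-to-outside with the beam centred between them. The two leg pairs are set in 64 mm from either end of the beam.


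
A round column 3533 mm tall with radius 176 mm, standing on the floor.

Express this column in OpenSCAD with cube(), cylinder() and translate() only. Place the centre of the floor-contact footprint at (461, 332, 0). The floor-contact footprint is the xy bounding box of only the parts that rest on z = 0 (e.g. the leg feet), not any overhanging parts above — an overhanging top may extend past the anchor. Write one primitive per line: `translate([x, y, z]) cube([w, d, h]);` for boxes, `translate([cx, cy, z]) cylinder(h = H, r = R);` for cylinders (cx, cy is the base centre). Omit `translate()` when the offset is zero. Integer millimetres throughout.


translate([461, 332, 0]) cylinder(h = 3533, r = 176);


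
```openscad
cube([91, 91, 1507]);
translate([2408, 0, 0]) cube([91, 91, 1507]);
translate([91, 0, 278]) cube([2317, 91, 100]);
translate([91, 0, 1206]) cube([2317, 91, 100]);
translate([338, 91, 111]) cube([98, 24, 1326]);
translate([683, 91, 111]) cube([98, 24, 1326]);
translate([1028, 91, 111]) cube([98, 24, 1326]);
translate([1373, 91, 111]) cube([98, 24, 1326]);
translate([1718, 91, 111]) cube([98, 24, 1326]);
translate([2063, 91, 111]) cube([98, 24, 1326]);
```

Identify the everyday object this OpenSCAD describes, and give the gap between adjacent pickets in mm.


A fence section. The picket gap is 247 mm.

Two posts, two rails, 6 pickets — a fence section. Span 2317 mm holds 6 pickets of 98 mm with 7 equal gaps: ⌊(2317 − 6·98) / 7⌋ = 247 mm.


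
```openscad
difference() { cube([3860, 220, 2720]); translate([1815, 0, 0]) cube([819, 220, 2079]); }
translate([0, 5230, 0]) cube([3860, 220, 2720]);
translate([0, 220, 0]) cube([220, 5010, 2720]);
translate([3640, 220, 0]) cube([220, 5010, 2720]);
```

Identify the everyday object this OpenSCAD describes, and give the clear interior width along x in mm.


A single room. The interior width is 3420 mm.

Four walls enclosing a rectangle with a door in the front wall — a room. Outside width 3860 minus two 220 mm walls gives 3420 mm.


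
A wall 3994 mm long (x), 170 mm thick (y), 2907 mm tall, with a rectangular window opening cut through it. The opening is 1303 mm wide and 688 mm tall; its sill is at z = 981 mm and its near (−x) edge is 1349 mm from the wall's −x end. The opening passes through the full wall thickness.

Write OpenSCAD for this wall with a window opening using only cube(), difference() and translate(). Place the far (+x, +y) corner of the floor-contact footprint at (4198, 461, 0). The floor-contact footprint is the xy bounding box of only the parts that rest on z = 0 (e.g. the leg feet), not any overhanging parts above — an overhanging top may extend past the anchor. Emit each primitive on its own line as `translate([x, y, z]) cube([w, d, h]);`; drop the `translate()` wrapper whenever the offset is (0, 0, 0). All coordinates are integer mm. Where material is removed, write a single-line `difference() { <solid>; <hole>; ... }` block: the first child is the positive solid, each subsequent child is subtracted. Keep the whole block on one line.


difference() { translate([204, 291, 0]) cube([3994, 170, 2907]); translate([1553, 291, 981]) cube([1303, 170, 688]); }


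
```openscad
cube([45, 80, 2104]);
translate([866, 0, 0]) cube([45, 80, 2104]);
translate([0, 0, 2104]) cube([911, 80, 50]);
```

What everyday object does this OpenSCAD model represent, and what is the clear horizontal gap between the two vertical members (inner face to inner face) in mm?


A door frame. The clear opening width is 821 mm.

Two 2104 mm tall posts with a header on top — a door frame. The left jamb is 45 mm wide at x = 0; the right jamb starts at x = 866. The clear opening is 866 − 45 = 821 mm.


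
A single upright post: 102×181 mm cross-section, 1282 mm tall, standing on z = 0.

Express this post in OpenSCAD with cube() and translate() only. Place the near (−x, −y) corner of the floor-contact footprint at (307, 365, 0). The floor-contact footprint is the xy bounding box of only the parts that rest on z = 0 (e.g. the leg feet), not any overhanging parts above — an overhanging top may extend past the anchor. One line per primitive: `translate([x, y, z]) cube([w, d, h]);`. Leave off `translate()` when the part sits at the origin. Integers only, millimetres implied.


translate([307, 365, 0]) cube([102, 181, 1282]);


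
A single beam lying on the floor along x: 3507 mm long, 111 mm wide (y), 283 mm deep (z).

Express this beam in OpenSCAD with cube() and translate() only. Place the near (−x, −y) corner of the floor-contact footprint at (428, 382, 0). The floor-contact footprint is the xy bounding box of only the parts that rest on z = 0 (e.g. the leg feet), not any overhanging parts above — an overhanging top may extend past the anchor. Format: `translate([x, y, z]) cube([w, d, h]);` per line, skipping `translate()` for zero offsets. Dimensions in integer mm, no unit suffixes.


translate([428, 382, 0]) cube([3507, 111, 283]);


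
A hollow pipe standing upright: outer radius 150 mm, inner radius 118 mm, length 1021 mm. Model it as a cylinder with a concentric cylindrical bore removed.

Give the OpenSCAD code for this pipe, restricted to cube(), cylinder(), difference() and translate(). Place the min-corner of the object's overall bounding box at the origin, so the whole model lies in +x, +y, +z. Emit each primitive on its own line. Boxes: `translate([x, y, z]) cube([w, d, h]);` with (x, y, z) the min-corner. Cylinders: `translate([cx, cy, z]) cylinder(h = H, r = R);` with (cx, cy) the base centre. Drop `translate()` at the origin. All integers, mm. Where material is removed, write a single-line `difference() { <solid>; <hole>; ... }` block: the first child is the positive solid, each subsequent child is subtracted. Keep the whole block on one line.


difference() { translate([150, 150, 0]) cylinder(h = 1021, r = 150); translate([150, 150, 0]) cylinder(h = 1021, r = 118); }


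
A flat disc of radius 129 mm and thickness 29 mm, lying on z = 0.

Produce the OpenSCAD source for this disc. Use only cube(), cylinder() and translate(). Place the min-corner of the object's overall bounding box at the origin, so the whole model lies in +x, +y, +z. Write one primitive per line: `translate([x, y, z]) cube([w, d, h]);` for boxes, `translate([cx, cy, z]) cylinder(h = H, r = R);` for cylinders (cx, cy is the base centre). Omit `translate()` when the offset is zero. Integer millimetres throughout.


translate([129, 129, 0]) cylinder(h = 29, r = 129);


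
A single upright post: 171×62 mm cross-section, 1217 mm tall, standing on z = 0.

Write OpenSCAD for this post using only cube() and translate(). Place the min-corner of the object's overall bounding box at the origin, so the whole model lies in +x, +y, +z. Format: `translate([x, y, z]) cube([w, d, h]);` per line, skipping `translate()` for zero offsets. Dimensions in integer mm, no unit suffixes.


cube([171, 62, 1217]);


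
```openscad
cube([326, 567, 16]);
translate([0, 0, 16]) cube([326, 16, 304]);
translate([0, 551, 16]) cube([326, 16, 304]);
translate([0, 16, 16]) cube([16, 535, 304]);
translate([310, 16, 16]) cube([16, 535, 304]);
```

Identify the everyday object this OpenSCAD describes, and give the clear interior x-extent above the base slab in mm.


An open box. The internal width is 294 mm.

A 326×567 base slab with four walls standing on it — an open box. The base is 326 mm wide and the walls are 16 mm thick, so the internal width is 326 − 2 × 16 = 294 mm.


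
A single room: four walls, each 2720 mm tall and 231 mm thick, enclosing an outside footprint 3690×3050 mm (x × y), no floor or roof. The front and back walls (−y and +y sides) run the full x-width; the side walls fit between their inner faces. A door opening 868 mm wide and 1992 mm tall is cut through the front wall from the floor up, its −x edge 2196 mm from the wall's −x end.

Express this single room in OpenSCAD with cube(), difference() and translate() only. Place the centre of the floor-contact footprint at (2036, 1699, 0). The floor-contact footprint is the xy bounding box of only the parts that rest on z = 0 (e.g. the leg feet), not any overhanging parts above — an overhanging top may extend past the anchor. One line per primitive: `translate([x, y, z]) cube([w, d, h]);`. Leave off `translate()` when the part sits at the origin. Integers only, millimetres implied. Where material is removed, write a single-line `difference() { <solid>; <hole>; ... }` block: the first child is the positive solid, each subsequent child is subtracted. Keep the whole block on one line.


difference() { translate([191, 174, 0]) cube([3690, 231, 2720]); translate([2387, 174, 0]) cube([868, 231, 1992]); }
translate([191, 2993, 0]) cube([3690, 231, 2720]);
translate([191, 405, 0]) cube([231, 2588, 2720]);
translate([3650, 405, 0]) cube([231, 2588, 2720]);


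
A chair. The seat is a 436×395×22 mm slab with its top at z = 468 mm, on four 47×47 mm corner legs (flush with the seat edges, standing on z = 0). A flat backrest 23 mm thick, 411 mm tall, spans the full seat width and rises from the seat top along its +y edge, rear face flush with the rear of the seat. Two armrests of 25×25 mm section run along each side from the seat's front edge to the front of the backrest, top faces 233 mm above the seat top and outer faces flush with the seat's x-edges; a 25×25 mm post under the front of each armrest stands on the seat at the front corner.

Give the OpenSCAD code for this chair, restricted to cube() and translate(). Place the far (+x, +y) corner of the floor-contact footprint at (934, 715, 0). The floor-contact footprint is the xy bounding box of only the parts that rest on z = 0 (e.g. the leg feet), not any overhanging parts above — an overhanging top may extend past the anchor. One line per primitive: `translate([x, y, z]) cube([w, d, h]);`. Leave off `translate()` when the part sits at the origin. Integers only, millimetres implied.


translate([498, 320, 446]) cube([436, 395, 22]);
translate([498, 320, 0]) cube([47, 47, 446]);
translate([887, 320, 0]) cube([47, 47, 446]);
translate([498, 668, 0]) cube([47, 47, 446]);
translate([887, 668, 0]) cube([47, 47, 446]);
translate([498, 692, 468]) cube([436, 23, 411]);
translate([498, 320, 676]) cube([25, 372, 25]);
translate([909, 320, 676]) cube([25, 372, 25]);
translate([498, 320, 468]) cube([25, 25, 208]);
translate([909, 320, 468]) cube([25, 25, 208]);


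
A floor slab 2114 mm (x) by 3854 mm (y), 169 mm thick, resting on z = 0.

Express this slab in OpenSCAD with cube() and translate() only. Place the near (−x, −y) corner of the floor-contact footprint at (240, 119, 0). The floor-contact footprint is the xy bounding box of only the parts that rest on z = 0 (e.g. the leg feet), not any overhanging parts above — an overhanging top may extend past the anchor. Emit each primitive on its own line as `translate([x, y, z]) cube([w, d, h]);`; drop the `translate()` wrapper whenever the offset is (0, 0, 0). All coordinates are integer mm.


translate([240, 119, 0]) cube([2114, 3854, 169]);


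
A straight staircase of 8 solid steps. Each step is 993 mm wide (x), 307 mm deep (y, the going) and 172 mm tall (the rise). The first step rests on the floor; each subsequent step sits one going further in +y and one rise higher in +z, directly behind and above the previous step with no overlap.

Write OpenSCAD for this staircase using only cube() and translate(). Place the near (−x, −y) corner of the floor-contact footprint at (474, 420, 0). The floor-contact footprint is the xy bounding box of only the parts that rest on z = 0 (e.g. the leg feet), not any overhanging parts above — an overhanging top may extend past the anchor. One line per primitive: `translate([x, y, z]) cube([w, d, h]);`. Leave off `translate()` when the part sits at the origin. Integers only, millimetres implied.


translate([474, 420, 0]) cube([993, 307, 172]);
translate([474, 727, 172]) cube([993, 307, 172]);
translate([474, 1034, 344]) cube([993, 307, 172]);
translate([474, 1341, 516]) cube([993, 307, 172]);
translate([474, 1648, 688]) cube([993, 307, 172]);
translate([474, 1955, 860]) cube([993, 307, 172]);
translate([474, 2262, 1032]) cube([993, 307, 172]);
translate([474, 2569, 1204]) cube([993, 307, 172]);


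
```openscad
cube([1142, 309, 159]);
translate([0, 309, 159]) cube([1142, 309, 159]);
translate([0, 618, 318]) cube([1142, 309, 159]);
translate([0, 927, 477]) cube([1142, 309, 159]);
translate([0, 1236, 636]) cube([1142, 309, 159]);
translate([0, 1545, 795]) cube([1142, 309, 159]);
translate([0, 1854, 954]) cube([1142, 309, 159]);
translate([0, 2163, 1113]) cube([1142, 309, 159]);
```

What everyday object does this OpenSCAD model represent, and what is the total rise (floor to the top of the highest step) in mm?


A staircase. The total rise is 1272 mm.

8 identical blocks, each offset up and back from the previous — a staircase. Each step is 159 mm tall and there are 8 of them, so the total rise is 8 × 159 = 1272 mm.


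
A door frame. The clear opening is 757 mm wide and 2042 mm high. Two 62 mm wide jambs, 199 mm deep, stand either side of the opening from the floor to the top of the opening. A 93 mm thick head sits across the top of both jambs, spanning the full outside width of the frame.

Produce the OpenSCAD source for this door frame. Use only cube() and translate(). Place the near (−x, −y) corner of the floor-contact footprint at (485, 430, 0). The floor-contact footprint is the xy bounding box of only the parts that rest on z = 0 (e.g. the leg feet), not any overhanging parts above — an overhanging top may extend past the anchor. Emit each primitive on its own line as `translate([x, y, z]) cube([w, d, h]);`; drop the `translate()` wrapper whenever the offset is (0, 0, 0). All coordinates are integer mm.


translate([485, 430, 0]) cube([62, 199, 2042]);
translate([1304, 430, 0]) cube([62, 199, 2042]);
translate([485, 430, 2042]) cube([881, 199, 93]);


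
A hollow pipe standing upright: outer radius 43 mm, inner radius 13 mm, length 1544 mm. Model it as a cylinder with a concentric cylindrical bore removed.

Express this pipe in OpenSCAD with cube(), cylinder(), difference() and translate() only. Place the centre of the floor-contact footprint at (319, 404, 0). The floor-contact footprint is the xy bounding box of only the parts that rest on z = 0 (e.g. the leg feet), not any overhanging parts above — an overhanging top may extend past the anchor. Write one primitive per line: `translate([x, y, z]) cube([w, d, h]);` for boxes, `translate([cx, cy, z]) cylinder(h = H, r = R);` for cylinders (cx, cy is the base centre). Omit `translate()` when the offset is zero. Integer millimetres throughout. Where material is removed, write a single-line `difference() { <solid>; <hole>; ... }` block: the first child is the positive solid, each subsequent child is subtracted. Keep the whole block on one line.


difference() { translate([319, 404, 0]) cylinder(h = 1544, r = 43); translate([319, 404, 0]) cylinder(h = 1544, r = 13); }


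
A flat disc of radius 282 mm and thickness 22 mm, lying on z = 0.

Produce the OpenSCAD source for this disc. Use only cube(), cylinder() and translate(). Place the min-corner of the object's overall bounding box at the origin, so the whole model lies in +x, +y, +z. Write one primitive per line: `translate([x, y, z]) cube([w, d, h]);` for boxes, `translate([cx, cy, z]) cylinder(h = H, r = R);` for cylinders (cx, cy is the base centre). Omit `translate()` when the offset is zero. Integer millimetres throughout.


translate([282, 282, 0]) cylinder(h = 22, r = 282);


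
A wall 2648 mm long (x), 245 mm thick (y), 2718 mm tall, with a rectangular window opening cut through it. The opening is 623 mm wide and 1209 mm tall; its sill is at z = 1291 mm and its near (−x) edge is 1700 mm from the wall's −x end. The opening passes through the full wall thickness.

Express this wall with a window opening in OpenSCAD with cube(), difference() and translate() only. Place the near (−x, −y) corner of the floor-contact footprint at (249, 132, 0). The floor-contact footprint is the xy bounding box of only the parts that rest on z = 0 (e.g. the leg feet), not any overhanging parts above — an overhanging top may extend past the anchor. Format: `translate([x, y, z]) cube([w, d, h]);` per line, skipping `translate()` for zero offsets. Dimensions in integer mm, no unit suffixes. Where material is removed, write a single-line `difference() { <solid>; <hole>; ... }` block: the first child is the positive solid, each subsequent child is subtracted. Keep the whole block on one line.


difference() { translate([249, 132, 0]) cube([2648, 245, 2718]); translate([1949, 132, 1291]) cube([623, 245, 1209]); }


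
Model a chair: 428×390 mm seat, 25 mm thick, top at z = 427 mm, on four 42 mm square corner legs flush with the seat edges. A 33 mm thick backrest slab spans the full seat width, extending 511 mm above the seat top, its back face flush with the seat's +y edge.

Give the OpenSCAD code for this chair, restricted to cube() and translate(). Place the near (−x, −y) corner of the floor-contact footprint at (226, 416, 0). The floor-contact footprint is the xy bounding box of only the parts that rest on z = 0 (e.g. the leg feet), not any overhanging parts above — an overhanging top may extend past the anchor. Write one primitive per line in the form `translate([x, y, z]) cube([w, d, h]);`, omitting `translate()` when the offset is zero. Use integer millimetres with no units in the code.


translate([226, 416, 402]) cube([428, 390, 25]);
translate([226, 416, 0]) cube([42, 42, 402]);
translate([612, 416, 0]) cube([42, 42, 402]);
translate([226, 764, 0]) cube([42, 42, 402]);
translate([612, 764, 0]) cube([42, 42, 402]);
translate([226, 773, 427]) cube([428, 33, 511]);


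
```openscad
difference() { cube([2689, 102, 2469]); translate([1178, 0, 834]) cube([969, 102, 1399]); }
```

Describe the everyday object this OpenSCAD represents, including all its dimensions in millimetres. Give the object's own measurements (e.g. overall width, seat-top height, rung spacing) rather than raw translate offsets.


A wall 2689 mm long (x), 102 mm thick (y), 2469 mm tall, with a rectangular window opening cut through it. The opening is 969 mm wide and 1399 mm tall; its sill is at z = 834 mm and its near (−x) edge is 1178 mm from the wall's −x end. The opening passes through the full wall thickness.


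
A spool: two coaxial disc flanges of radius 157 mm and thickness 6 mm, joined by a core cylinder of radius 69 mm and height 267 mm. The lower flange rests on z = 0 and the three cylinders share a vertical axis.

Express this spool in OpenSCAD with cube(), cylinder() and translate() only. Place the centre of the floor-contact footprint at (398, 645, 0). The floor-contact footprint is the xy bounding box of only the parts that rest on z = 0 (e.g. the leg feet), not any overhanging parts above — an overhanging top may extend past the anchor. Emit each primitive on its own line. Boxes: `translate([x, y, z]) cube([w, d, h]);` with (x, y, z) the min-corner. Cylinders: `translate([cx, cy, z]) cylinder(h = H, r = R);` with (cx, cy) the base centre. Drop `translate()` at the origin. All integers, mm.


translate([398, 645, 0]) cylinder(h = 6, r = 157);
translate([398, 645, 6]) cylinder(h = 267, r = 69);
translate([398, 645, 273]) cylinder(h = 6, r = 157);


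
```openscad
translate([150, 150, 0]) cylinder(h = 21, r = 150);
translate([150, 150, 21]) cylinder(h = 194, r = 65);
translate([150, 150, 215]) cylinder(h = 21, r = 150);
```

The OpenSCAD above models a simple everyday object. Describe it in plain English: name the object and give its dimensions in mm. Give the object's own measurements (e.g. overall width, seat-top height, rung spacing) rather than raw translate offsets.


A spool: two coaxial disc flanges of radius 150 mm and thickness 21 mm, joined by a core cylinder of radius 65 mm and height 194 mm. The lower flange rests on z = 0 and the three cylinders share a vertical axis.


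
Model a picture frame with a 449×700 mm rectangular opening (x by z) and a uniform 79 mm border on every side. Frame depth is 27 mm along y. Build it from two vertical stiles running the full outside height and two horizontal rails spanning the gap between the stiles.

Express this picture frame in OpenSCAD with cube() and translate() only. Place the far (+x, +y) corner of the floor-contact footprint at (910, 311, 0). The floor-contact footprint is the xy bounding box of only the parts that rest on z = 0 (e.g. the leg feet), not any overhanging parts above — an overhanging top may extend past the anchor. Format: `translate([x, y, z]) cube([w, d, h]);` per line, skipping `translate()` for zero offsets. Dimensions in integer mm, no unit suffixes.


translate([303, 284, 0]) cube([79, 27, 858]);
translate([831, 284, 0]) cube([79, 27, 858]);
translate([382, 284, 0]) cube([449, 27, 79]);
translate([382, 284, 779]) cube([449, 27, 79]);


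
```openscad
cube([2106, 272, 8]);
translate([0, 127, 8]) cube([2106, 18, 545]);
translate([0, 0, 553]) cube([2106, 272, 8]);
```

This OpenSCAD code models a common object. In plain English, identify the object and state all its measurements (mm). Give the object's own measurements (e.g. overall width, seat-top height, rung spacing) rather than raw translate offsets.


An I-beam lying along x, 2106 mm long. Overall section height 561 mm. Two flanges 272 mm wide (y) and 8 mm thick, one on the floor and one at the top; a web 18 mm thick runs between them, centred on the flange width.


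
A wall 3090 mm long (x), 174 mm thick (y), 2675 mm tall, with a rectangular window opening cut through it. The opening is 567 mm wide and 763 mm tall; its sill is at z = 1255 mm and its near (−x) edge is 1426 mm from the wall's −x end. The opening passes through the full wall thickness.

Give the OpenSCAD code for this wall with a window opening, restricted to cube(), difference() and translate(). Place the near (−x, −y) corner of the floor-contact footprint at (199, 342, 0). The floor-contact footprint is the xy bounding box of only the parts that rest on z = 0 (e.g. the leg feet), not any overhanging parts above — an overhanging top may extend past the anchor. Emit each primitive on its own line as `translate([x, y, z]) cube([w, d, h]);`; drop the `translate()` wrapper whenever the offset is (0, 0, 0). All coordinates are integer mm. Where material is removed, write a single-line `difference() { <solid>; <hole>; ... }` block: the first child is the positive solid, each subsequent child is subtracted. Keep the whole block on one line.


difference() { translate([199, 342, 0]) cube([3090, 174, 2675]); translate([1625, 342, 1255]) cube([567, 174, 763]); }


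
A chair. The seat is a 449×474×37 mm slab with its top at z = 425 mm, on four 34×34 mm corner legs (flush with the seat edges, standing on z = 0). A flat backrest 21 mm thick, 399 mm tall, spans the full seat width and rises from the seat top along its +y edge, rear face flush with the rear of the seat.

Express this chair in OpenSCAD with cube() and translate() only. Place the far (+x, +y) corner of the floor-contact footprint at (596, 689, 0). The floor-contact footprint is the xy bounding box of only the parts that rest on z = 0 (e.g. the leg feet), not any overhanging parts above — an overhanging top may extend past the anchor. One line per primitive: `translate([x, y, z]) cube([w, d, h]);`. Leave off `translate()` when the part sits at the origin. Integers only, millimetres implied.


translate([147, 215, 388]) cube([449, 474, 37]);
translate([147, 215, 0]) cube([34, 34, 388]);
translate([562, 215, 0]) cube([34, 34, 388]);
translate([147, 655, 0]) cube([34, 34, 388]);
translate([562, 655, 0]) cube([34, 34, 388]);
translate([147, 668, 425]) cube([449, 21, 399]);


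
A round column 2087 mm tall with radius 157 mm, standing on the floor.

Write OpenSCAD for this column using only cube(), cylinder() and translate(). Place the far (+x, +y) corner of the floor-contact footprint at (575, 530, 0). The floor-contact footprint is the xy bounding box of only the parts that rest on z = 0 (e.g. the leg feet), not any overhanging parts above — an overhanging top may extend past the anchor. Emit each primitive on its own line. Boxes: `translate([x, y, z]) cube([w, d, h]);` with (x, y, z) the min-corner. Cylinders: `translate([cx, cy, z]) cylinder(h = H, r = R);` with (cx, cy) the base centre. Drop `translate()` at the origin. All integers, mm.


translate([418, 373, 0]) cylinder(h = 2087, r = 157);


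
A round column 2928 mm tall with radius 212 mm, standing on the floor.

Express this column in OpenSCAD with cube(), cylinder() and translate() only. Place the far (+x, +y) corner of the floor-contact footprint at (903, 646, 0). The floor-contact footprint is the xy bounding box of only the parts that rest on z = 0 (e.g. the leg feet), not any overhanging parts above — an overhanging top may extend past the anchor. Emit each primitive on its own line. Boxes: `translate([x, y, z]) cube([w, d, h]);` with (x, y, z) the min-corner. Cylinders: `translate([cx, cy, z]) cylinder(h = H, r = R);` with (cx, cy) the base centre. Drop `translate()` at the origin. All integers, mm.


translate([691, 434, 0]) cylinder(h = 2928, r = 212);


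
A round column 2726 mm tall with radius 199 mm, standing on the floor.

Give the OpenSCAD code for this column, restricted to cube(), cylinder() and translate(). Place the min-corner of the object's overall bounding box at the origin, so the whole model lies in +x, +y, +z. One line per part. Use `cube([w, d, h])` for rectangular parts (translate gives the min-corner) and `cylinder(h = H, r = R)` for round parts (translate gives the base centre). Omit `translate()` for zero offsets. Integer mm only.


translate([199, 199, 0]) cylinder(h = 2726, r = 199);


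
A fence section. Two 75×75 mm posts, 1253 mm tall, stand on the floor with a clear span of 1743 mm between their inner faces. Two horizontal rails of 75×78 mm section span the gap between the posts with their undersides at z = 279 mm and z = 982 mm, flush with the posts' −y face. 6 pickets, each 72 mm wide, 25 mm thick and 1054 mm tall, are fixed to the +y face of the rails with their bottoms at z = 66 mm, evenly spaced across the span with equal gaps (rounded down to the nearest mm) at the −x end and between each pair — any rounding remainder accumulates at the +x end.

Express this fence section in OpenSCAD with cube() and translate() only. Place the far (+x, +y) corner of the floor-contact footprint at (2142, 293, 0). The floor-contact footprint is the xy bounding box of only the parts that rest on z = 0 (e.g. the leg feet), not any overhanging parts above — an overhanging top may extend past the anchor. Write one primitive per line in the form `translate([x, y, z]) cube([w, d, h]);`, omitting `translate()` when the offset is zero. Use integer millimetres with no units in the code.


translate([249, 218, 0]) cube([75, 75, 1253]);
translate([2067, 218, 0]) cube([75, 75, 1253]);
translate([324, 218, 279]) cube([1743, 75, 78]);
translate([324, 218, 982]) cube([1743, 75, 78]);
translate([511, 293, 66]) cube([72, 25, 1054]);
translate([770, 293, 66]) cube([72, 25, 1054]);
translate([1029, 293, 66]) cube([72, 25, 1054]);
translate([1288, 293, 66]) cube([72, 25, 1054]);
translate([1547, 293, 66]) cube([72, 25, 1054]);
translate([1806, 293, 66]) cube([72, 25, 1054]);


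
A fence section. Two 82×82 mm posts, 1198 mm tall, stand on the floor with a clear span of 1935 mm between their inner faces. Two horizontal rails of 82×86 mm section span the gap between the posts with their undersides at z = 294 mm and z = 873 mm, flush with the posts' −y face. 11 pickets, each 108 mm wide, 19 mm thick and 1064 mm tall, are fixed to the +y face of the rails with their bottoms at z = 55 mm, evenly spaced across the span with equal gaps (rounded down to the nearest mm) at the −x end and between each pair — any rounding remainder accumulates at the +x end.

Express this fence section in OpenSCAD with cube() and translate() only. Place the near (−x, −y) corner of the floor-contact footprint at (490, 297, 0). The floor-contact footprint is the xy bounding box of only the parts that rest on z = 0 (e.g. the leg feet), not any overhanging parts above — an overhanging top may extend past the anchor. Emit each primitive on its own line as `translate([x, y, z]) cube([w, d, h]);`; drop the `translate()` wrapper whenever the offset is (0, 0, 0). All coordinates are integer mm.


translate([490, 297, 0]) cube([82, 82, 1198]);
translate([2507, 297, 0]) cube([82, 82, 1198]);
translate([572, 297, 294]) cube([1935, 82, 86]);
translate([572, 297, 873]) cube([1935, 82, 86]);
translate([634, 379, 55]) cube([108, 19, 1064]);
translate([804, 379, 55]) cube([108, 19, 1064]);
translate([974, 379, 55]) cube([108, 19, 1064]);
translate([1144, 379, 55]) cube([108, 19, 1064]);
translate([1314, 379, 55]) cube([108, 19, 1064]);
translate([1484, 379, 55]) cube([108, 19, 1064]);
translate([1654, 379, 55]) cube([108, 19, 1064]);
translate([1824, 379, 55]) cube([108, 19, 1064]);
translate([1994, 379, 55]) cube([108, 19, 1064]);
translate([2164, 379, 55]) cube([108, 19, 1064]);
translate([2334, 379, 55]) cube([108, 19, 1064]);


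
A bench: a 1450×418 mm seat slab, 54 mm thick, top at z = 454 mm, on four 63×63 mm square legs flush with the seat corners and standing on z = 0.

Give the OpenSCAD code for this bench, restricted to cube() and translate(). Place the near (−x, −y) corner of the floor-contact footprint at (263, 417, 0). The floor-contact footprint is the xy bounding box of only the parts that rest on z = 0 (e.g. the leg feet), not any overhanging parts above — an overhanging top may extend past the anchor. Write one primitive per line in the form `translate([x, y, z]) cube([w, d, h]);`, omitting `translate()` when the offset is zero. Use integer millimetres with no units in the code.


translate([263, 417, 400]) cube([1450, 418, 54]);
translate([263, 417, 0]) cube([63, 63, 400]);
translate([263, 772, 0]) cube([63, 63, 400]);
translate([1650, 417, 0]) cube([63, 63, 400]);
translate([1650, 772, 0]) cube([63, 63, 400]);


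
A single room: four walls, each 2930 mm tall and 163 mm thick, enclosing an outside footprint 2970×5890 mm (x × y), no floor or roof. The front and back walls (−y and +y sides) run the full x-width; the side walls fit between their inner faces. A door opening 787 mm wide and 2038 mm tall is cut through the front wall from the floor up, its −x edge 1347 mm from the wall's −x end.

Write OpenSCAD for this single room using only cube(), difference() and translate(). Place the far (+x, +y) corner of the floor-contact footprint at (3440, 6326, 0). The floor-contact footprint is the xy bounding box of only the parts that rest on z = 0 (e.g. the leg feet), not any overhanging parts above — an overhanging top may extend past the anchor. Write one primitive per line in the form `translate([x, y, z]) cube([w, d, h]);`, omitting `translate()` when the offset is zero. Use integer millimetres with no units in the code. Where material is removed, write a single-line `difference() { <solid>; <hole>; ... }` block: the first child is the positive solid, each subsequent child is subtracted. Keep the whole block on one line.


difference() { translate([470, 436, 0]) cube([2970, 163, 2930]); translate([1817, 436, 0]) cube([787, 163, 2038]); }
translate([470, 6163, 0]) cube([2970, 163, 2930]);
translate([470, 599, 0]) cube([163, 5564, 2930]);
translate([3277, 599, 0]) cube([163, 5564, 2930]);


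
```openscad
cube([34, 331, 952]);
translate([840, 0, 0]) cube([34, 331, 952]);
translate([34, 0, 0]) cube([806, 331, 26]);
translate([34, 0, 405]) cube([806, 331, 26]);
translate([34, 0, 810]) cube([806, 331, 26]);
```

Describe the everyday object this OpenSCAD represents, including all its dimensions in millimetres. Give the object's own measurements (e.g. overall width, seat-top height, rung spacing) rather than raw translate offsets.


An open bookshelf. Two side panels, each 34 mm thick, 331 mm deep and 952 mm tall, stand 874 mm apart (outside-to-outside). Between them sit 3 shelves, each 26 mm thick and 331 mm deep, spanning the full gap between the sides. The bottom shelf rests on the floor (its underside at z = 0) and the clear gap between one shelf's top and the next shelf's underside is 379 mm.


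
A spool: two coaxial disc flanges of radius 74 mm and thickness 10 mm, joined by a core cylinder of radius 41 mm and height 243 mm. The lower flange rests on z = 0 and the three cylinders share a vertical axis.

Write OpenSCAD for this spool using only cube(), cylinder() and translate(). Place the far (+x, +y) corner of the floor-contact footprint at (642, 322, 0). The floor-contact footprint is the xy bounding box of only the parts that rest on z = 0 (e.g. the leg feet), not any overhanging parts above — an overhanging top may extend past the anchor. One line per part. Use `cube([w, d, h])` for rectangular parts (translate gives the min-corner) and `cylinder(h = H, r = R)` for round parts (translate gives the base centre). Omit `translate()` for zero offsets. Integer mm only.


translate([568, 248, 0]) cylinder(h = 10, r = 74);
translate([568, 248, 10]) cylinder(h = 243, r = 41);
translate([568, 248, 253]) cylinder(h = 10, r = 74);


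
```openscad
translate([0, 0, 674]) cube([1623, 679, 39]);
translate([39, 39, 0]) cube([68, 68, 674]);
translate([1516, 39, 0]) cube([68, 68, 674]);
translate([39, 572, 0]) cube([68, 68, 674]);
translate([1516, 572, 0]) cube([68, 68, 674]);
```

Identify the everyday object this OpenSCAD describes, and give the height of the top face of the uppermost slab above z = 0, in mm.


A table. The table height is 713 mm.

A 1623×679×39 slab sits at z = 674 on four 68 mm square posts — a table. The top surface is at 674 + 39 = 713 mm.


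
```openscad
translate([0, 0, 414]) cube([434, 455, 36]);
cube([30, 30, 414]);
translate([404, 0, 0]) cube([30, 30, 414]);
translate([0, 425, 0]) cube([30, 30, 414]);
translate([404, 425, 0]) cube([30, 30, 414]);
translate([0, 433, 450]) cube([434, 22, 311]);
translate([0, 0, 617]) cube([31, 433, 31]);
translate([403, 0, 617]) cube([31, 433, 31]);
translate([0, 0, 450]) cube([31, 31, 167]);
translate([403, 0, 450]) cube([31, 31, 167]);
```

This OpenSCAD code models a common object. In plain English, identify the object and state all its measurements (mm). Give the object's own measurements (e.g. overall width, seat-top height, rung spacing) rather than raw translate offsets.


A chair. The seat is a 434×455×36 mm slab with its top at z = 450 mm, on four 30×30 mm corner legs (flush with the seat edges, standing on z = 0). A flat backrest 22 mm thick, 311 mm tall, spans the full seat width and rises from the seat top along its +y edge, rear face flush with the rear of the seat. Two armrests of 31×31 mm section run along each side from the seat's front edge to the front of the backrest, top faces 198 mm above the seat top and outer faces flush with the seat's x-edges; a 31×31 mm post under the front of each armrest stands on the seat at the front corner.
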